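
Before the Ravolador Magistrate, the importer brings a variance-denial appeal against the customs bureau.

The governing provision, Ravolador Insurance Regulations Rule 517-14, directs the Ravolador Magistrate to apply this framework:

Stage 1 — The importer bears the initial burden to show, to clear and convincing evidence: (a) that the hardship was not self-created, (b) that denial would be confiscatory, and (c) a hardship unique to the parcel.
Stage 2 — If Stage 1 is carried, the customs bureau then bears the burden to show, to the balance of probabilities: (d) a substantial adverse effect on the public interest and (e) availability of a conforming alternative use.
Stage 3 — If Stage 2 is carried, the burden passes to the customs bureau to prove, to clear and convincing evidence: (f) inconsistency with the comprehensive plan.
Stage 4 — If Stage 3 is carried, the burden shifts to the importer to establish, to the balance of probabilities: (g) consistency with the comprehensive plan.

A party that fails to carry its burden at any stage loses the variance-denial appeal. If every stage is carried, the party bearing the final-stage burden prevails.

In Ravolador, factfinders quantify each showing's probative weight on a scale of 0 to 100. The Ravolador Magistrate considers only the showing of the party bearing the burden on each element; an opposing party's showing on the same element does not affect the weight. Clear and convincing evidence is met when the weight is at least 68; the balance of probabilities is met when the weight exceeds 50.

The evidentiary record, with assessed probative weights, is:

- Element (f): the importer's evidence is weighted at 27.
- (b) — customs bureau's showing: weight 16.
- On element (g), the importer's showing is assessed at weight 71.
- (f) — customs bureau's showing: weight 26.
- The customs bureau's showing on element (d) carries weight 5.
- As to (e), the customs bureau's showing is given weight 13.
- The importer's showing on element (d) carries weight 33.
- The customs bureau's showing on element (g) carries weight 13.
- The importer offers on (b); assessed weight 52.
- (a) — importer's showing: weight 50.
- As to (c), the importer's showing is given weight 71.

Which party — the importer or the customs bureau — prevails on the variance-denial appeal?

customs bureau

Stage 1 (importer, clear and convincing evidence, weight is at least 68): (a) 50 < 68 — fails; (b) 52 (customs bureau's 16 disregarded) < 68 — fails; (c) 71 ≥ 68 — meets.
  The importer does not carry Stage 1.
So the customs bureau prevails.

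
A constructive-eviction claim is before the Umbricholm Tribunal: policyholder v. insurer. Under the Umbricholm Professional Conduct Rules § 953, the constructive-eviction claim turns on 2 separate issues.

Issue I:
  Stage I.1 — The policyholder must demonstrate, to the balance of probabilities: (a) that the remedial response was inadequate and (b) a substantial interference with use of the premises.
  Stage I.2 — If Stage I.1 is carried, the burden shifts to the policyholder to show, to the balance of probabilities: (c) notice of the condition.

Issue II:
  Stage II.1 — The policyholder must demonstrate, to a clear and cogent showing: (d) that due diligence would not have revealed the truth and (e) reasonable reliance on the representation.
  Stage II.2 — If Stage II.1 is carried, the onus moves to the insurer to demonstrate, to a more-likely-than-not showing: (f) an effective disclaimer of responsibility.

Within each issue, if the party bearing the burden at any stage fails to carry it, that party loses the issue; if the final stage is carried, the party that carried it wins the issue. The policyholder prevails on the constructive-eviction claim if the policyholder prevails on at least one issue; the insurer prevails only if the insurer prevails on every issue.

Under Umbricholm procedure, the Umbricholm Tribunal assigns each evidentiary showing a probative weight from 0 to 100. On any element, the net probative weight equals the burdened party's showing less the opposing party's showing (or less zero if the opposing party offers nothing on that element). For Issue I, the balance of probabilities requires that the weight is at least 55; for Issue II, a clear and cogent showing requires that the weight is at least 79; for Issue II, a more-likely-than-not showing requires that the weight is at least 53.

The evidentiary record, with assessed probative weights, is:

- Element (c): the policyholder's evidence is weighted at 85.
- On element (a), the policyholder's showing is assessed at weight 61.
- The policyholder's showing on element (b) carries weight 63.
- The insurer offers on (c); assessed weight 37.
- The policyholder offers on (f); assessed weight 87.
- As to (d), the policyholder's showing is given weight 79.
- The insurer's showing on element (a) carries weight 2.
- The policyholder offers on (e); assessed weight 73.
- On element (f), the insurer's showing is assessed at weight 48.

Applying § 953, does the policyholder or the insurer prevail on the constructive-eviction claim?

— Issue I —
At Stage I.1 the policyholder must meet the balance of probabilities (weight is at least 55): on (a) the weight is 61 less the opposing 2 gives net 59, which does reach 55, so (a) meets the standard; on (b) the weight is 63, ≥ 55, so (b) meets the standard.
  Stage I.1 is satisfied; the policyholder continues to bear the burden.
At Stage I.2 the policyholder must meet the balance of probabilities (weight is at least 55): on (c) the weight is 85 less the opposing 37 gives net 48, which does not reach 55, so (c) does not meet the standard.
  Not every element is met, so the policyholder fails to carry Stage I.2.
The insurer prevails on this issue.
— Issue II —
Stage II.1 (policyholder, a clear and cogent showing, weight is at least 79): (d) 79 ≥ 79 — meets; (e) 73 < 79 — fails.
  Not every element is met, so the policyholder fails to carry Stage II.1.
So the insurer prevails on this issue.
Per-issue: Issue I → insurer; Issue II → insurer. The policyholder must prevail on at least one issue; overall, the insurer prevails.

insurer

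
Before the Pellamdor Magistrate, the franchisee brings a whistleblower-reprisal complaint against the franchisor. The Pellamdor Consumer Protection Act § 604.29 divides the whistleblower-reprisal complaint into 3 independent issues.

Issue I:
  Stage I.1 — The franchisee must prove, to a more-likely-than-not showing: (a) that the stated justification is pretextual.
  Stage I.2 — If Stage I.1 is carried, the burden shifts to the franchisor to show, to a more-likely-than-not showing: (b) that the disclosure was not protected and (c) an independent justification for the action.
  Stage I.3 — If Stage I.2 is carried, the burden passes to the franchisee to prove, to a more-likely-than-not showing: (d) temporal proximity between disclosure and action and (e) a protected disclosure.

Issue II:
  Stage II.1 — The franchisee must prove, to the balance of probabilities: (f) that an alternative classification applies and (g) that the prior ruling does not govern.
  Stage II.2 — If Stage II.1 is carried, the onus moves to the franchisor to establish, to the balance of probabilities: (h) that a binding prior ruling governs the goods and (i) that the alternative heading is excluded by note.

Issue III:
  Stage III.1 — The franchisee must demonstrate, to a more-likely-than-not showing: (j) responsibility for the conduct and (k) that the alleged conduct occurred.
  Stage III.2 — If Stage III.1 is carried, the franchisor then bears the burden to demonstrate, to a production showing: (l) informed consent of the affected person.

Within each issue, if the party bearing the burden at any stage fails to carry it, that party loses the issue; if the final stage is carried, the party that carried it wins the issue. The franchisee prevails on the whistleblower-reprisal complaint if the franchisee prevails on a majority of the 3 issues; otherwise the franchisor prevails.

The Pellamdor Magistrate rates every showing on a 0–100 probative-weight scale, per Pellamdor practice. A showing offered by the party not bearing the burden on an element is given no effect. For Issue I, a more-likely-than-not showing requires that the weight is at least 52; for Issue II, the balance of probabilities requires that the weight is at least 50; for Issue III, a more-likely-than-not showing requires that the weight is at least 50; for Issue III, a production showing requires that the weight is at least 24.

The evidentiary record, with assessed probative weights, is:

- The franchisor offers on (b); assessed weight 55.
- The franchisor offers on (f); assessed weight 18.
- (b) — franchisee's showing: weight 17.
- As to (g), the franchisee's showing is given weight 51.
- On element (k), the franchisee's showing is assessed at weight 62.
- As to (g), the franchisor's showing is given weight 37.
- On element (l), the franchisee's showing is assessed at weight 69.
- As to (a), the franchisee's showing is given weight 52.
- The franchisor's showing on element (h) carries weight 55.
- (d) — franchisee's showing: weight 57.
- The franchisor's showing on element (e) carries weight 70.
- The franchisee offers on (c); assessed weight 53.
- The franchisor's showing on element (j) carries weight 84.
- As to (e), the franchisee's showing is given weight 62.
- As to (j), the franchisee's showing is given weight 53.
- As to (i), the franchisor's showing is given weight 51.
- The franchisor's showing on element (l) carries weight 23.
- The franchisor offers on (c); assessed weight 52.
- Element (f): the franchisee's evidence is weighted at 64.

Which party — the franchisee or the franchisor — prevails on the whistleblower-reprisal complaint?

— Issue I —
Stage I.1 (franchisee, a more-likely-than-not showing, weight is at least 52): (a) 52 ≥ 52 — meets.
  All elements met. The burden passes to the franchisor.
Stage I.2 (franchisor, a more-likely-than-not showing, weight is at least 52): (b) 55 (franchisee's 17 disregarded) ≥ 52 — meets; (c) 52 (franchisee's 53 disregarded) ≥ 52 — meets.
  All elements met. The burden passes to the franchisee.
Stage I.3 (franchisee, a more-likely-than-not showing, weight is at least 52): (d) 57 ≥ 52 — meets; (e) 62 (franchisor's 70 disregarded) ≥ 52 — meets.
  Stage I.3 carried; the final stage is satisfied.
With every stage satisfied, the franchisee prevails on this issue.
— Issue II —
Stage II.1 — burden on franchisee; standard: the balance of probabilities (weight is at least 50).
    (f): 64 (franchisor's 18 disregarded) ≥ 50 [met]
    (g): 51 (franchisor's 37 disregarded) ≥ 50 [met]
  All elements met. The burden passes to the franchisor.
Stage II.2 — burden on franchisor; standard: the balance of probabilities (weight is at least 50).
    (h): 55 ≥ 50 [met]
    (i): 51 ≥ 50 [met]
  All elements met at the final stage.
All stages carried — the franchisor prevails on this issue.
— Issue III —
Stage III.1 (franchisee, a more-likely-than-not showing, weight is at least 50): (j) 53 (franchisor's 84 disregarded) ≥ 50 — meets; (k) 62 ≥ 50 — meets.
  Stage III.1 is satisfied; the onus moves to the franchisor.
Stage III.2 (franchisor, a production showing, weight is at least 24): (l) 23 (franchisee's 69 disregarded) < 24 — fails.
  Stage III.2 not carried; the franchisor fails its burden.
The franchisee prevails on this issue.
Per-issue: Issue I → franchisee; Issue II → franchisor; Issue III → franchisee. The franchisee must prevail on a majority of issues; overall, the franchisee prevails.

franchisee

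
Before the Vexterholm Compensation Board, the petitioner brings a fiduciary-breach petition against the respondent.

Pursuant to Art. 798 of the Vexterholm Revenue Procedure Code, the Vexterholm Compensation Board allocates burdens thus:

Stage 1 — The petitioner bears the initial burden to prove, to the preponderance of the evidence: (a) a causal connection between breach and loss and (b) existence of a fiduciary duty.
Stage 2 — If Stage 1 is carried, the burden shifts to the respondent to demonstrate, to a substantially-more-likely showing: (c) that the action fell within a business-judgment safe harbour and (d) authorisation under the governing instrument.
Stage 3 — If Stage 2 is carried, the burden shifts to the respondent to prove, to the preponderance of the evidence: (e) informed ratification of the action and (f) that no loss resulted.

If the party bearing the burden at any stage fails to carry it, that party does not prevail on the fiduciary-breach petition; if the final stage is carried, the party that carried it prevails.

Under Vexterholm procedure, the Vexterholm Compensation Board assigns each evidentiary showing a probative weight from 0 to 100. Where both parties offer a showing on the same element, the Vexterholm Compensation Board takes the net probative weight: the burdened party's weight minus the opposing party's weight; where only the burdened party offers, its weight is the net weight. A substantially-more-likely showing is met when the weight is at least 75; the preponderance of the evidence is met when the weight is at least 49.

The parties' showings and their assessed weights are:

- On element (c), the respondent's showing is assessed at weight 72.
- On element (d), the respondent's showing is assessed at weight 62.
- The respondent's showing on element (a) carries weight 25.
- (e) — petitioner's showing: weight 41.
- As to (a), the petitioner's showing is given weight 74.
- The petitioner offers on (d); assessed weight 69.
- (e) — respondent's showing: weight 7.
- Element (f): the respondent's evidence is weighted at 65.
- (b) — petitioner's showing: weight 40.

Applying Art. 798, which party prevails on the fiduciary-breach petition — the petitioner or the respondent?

respondent

Stage 1 (petitioner, the preponderance of the evidence, weight is at least 49): (a) net 74−25=49 ≥ 49 — meets; (b) 40 < 49 — fails.
  Not every element is met, so the petitioner fails to carry Stage 1.
The analysis ends at Stage 1; the respondent prevails.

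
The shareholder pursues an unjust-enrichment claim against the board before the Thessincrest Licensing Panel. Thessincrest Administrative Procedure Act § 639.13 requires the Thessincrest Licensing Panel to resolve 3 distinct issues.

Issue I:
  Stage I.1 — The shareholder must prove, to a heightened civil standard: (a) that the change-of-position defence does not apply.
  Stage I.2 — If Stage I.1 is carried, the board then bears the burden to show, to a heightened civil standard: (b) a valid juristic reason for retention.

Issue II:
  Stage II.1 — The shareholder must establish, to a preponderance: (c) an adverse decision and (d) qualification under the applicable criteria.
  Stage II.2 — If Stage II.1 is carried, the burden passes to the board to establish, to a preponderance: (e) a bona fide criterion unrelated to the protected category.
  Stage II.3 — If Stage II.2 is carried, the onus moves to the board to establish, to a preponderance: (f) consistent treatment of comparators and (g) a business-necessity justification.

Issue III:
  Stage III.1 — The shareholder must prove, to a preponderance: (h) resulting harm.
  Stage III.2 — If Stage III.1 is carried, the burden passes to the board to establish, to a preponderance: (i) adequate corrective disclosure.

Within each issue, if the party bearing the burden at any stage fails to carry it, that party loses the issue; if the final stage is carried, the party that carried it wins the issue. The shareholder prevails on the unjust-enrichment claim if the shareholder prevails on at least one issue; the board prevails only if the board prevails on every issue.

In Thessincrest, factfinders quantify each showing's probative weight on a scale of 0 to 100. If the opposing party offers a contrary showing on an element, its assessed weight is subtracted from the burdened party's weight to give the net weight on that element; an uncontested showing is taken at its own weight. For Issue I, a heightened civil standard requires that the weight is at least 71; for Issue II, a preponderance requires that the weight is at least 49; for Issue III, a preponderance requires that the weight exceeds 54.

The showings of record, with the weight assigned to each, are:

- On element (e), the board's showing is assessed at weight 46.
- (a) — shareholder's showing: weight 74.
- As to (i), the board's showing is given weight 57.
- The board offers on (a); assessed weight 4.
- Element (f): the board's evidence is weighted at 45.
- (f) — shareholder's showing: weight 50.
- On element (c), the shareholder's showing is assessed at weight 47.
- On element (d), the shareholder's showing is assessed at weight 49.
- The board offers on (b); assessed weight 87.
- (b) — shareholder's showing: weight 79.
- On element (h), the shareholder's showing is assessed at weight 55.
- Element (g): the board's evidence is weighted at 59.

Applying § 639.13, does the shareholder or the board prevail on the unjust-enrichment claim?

board

— Issue I —
Stage I.1 — burden on shareholder; standard: a heightened civil standard (weight is at least 71).
    (a): 74 − 4 = 70 < 71 [not met]
  The shareholder does not carry Stage I.1.
The analysis ends at Stage I.1; the board prevails on this issue.
— Issue II —
At Stage II.1 the shareholder must meet a preponderance (weight is at least 49): on (c) the weight is 47, which does not reach 49, so (c) does not meet the standard; on (d) the weight is 49, ≥ 49, so (d) meets the standard.
  Not every element is met, so the shareholder fails to carry Stage II.1.
The analysis ends at Stage II.1; the board prevails on this issue.
— Issue III —
Stage III.1 — burden on shareholder; standard: a preponderance (weight exceeds 54).
    (h): 55 > 54 [met]
  The shareholder carries Stage III.1; the board now bears the burden.
Stage III.2 — burden on board; standard: a preponderance (weight exceeds 54).
    (i): 57 > 54 [met]
  Stage III.2 carried; the final stage is satisfied.
Every stage carried; the board prevails on this issue.
Per-issue: Issue I → board; Issue II → board; Issue III → board. The shareholder must prevail on at least one issue; overall, the board prevails.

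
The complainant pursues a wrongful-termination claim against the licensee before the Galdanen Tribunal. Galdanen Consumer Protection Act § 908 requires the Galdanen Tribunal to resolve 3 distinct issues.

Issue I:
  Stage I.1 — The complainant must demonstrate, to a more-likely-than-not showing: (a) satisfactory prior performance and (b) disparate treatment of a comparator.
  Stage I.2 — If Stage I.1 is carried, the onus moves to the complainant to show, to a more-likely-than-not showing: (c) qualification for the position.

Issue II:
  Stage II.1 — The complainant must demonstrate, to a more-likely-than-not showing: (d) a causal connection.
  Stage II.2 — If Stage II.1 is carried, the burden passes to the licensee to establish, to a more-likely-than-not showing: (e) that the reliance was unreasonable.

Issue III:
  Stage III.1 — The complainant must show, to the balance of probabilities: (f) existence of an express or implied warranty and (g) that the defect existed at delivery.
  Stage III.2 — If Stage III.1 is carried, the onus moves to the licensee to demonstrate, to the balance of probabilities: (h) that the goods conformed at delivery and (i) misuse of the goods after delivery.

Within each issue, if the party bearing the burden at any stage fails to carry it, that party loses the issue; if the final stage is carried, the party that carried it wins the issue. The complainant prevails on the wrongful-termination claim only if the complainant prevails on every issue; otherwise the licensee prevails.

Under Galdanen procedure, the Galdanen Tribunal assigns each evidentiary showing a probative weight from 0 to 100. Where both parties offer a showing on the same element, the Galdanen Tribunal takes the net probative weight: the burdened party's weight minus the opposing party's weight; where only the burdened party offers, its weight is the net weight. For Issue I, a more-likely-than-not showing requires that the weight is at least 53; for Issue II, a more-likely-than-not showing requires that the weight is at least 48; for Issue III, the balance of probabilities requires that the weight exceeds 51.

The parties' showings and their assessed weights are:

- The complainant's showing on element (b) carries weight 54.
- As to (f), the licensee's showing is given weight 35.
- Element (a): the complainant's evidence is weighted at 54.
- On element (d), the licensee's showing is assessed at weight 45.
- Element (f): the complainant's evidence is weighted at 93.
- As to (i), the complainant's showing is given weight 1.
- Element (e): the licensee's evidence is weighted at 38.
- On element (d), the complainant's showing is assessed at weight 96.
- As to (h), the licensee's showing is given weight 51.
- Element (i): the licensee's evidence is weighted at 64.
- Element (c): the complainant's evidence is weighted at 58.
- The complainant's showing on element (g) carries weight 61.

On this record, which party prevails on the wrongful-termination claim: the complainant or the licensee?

complainant

— Issue I —
Stage I.1 — burden on complainant; standard: a more-likely-than-not showing (weight is at least 53).
    (a): 54 ≥ 53 [met]
    (b): 54 ≥ 53 [met]
  Stage I.1 is satisfied; the complainant continues to bear the burden.
Stage I.2 — burden on complainant; standard: a more-likely-than-not showing (weight is at least 53).
    (c): 58 ≥ 53 [met]
  All elements met at the final stage.
With every stage satisfied, the complainant prevails on this issue.
— Issue II —
Stage II.1 (complainant, a more-likely-than-not showing, weight is at least 48): (d) net 96−45=51 ≥ 48 — meets.
  Stage II.1 carried; the burden shifts to the licensee.
Stage II.2 (licensee, a more-likely-than-not showing, weight is at least 48): (e) 38 < 48 — fails.
  The licensee does not carry Stage II.2.
The analysis ends at Stage II.2; the complainant prevails on this issue.
— Issue III —
Stage III.1 (complainant, the balance of probabilities, weight exceeds 51): (f) net 93−35=58 > 51 — meets; (g) 61 > 51 — meets.
  Stage III.1 carried; the burden shifts to the licensee.
Stage III.2 (licensee, the balance of probabilities, weight exceeds 51): (h) 51 ≤ 51 — fails; (i) net 64−1=63 > 51 — meets.
  Stage III.2 not carried; the licensee fails its burden.
The complainant prevails on this issue.
Per-issue: Issue I → complainant; Issue II → complainant; Issue III → complainant. The complainant must prevail on every issue; overall, the complainant prevails.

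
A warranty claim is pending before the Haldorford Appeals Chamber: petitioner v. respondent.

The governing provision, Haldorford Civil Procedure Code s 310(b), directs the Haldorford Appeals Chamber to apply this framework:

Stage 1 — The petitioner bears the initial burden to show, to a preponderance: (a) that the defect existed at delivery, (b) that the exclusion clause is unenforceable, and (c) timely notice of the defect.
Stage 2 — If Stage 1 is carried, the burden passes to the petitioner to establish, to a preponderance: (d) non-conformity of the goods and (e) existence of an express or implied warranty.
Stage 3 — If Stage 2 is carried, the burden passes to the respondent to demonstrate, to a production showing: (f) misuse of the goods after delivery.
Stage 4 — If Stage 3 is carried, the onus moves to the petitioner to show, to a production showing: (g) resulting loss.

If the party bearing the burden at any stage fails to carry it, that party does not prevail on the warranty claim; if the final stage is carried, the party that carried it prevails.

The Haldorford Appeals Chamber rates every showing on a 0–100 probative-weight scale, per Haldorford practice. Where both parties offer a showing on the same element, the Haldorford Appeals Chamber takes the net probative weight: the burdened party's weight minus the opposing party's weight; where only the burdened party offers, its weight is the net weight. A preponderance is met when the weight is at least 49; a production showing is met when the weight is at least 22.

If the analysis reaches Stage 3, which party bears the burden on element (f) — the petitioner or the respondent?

Stage 3's rule assigns the burden to the respondent (to a production showing).

respondent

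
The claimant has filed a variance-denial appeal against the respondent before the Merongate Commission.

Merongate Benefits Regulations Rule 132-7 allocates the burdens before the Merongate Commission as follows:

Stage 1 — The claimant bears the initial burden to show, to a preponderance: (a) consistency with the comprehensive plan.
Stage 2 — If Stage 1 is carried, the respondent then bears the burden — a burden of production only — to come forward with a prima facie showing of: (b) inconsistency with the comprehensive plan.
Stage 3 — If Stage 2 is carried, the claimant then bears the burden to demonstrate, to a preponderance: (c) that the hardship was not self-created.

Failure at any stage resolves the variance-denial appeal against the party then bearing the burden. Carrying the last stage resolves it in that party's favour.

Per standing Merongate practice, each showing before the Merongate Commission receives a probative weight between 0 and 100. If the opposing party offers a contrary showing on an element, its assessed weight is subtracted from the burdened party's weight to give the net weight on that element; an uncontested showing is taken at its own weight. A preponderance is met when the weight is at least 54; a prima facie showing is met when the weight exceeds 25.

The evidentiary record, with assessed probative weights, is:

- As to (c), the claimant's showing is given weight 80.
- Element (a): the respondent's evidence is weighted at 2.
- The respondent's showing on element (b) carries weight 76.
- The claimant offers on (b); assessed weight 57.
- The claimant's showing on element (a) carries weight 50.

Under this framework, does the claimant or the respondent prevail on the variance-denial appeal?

respondent

Stage 1 (claimant, a preponderance, weight is at least 54): (a) net 50−2=48 < 54 — fails.
  Stage 1 not carried; the claimant fails its burden.
So the respondent prevails.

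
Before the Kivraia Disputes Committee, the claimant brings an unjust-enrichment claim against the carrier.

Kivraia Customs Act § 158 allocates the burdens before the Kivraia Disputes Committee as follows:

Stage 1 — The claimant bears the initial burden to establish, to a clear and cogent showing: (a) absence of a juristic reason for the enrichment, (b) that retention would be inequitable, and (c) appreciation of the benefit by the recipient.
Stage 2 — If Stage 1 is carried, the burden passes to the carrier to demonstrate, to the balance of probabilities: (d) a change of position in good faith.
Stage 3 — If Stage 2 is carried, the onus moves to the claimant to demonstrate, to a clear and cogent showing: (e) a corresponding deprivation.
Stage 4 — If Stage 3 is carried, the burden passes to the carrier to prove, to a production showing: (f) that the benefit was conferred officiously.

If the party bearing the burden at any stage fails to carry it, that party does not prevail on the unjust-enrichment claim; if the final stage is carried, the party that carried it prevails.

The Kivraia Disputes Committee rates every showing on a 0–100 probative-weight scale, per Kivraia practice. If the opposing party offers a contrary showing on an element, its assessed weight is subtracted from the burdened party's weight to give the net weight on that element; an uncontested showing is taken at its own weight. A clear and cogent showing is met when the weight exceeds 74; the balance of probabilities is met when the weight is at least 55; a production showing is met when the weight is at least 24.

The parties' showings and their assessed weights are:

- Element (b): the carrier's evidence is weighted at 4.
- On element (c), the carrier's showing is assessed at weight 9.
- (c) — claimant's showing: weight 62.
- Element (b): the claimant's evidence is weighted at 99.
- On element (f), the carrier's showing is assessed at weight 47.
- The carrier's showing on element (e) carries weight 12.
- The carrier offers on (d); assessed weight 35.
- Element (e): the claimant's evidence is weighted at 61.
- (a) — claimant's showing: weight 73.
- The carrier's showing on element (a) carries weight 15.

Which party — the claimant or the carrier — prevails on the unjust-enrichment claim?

carrier

Stage 1 (claimant, a clear and cogent showing, weight exceeds 74): (a) net 73−15=58 ≤ 74 — fails; (b) net 99−4=95 > 74 — meets; (c) net 62−9=53 ≤ 74 — fails.
  The claimant does not carry Stage 1.
So the carrier prevails.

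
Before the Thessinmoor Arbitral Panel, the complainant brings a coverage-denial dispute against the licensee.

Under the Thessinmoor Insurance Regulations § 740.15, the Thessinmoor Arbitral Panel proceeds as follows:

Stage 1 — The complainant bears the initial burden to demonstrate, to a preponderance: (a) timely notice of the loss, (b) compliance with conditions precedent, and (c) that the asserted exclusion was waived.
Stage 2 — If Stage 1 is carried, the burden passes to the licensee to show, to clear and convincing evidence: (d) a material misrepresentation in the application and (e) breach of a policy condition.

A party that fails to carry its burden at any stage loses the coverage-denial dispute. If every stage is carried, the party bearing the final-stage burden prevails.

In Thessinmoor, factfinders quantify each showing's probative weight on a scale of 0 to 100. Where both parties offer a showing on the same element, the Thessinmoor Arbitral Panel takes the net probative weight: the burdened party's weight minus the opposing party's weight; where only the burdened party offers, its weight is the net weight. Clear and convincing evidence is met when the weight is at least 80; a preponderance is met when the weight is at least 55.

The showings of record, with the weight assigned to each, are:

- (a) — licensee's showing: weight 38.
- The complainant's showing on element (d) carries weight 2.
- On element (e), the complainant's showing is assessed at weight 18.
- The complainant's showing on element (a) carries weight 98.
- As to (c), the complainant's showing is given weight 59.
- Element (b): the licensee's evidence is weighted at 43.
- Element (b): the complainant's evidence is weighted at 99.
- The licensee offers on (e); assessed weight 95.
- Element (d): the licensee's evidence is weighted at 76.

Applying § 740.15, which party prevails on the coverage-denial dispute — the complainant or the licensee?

Stage 1 — burden on complainant; standard: a preponderance (weight is at least 55).
    (a): 98 − 38 = 60 ≥ 55 [met]
    (b): 99 − 43 = 56 ≥ 55 [met]
    (c): 59 ≥ 55 [met]
  Stage 1 is satisfied; the onus moves to the licensee.
Stage 2 — burden on licensee; standard: clear and convincing evidence (weight is at least 80).
    (d): 76 − 2 = 74 < 80 [not met]
    (e): 95 − 18 = 77 < 80 [not met]
  Not every element is met, so the licensee fails to carry Stage 2.
The analysis ends at Stage 2; the complainant prevails.

complainant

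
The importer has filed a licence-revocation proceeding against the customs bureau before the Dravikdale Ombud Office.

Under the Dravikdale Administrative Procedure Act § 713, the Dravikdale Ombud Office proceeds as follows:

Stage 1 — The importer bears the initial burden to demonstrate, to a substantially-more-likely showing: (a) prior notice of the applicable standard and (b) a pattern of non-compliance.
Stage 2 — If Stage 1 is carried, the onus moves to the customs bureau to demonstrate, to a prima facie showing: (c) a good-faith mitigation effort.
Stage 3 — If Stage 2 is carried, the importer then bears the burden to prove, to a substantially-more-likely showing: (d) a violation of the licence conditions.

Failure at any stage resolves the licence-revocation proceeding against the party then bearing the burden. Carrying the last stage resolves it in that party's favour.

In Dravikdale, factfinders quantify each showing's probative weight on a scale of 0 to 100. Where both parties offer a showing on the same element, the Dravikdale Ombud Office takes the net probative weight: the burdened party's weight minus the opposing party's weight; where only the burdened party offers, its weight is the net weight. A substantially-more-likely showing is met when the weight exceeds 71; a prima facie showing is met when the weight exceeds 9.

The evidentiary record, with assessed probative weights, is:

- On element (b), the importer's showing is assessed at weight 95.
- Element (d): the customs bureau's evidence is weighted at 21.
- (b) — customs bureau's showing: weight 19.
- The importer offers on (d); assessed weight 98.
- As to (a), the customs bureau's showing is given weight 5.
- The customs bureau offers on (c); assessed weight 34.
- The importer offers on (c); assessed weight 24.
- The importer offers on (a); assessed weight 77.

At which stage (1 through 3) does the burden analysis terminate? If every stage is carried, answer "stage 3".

stage 3

At Stage 1 the importer must meet a substantially-more-likely showing (weight exceeds 71): on (a) the weight is 77 less the opposing 5 gives net 72, > 71, so (a) meets the standard; on (b) the weight is 95 less the opposing 19 gives net 76, > 71, so (b) meets the standard.
  The importer carries Stage 1; the customs bureau now bears the burden.
At Stage 2 the customs bureau must meet a prima facie showing (weight exceeds 9): on (c) the weight is 34 less the opposing 24 gives net 10, which does exceed 9, so (c) meets the standard.
  Stage 2 carried; the burden shifts to the importer.
At Stage 3 the importer must meet a substantially-more-likely showing (weight exceeds 71): on (d) the weight is 98 less the opposing 21 gives net 77, > 71, so (d) meets the standard.
  All elements met at the final stage.
Every stage carried; the importer prevails.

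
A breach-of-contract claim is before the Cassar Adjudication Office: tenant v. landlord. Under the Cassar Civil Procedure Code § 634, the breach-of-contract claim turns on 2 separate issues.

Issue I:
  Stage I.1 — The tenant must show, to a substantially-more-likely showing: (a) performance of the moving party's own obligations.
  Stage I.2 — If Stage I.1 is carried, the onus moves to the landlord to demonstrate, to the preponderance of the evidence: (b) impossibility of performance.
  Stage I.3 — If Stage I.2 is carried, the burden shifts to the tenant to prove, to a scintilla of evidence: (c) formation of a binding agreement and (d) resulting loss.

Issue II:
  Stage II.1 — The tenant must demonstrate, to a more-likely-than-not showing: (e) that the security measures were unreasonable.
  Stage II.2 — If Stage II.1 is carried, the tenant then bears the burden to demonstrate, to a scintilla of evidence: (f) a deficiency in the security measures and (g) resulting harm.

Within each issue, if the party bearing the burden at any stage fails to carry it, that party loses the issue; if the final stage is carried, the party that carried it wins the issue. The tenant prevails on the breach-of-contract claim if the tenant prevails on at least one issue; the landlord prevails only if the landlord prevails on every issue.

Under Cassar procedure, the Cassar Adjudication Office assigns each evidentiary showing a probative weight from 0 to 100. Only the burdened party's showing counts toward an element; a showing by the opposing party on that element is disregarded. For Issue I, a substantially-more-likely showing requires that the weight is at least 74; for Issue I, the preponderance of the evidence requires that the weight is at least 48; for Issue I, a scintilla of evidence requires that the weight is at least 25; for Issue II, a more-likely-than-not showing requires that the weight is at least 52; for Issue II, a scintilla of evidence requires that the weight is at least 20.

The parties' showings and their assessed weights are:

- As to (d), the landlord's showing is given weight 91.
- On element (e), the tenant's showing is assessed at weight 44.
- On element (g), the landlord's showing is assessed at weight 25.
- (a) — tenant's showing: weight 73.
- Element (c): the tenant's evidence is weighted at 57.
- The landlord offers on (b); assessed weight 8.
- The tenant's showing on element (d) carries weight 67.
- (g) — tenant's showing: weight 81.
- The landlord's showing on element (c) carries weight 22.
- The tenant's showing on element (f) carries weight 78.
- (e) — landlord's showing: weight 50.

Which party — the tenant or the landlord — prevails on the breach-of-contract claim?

— Issue I —
Stage I.1 (tenant, a substantially-more-likely showing, weight is at least 74): (a) 73 < 74 — fails.
  Not every element is met, so the tenant fails to carry Stage I.1.
So the landlord prevails on this issue.
— Issue II —
At Stage II.1 the tenant must meet a more-likely-than-not showing (weight is at least 52): on (e) the weight is 44 (the landlord's 50 is given no effect), which does not reach 52, so (e) does not meet the standard.
  Not every element is met, so the tenant fails to carry Stage II.1.
The landlord prevails on this issue.
Per-issue: Issue I → landlord; Issue II → landlord. The tenant must prevail on at least one issue; overall, the landlord prevails.

landlord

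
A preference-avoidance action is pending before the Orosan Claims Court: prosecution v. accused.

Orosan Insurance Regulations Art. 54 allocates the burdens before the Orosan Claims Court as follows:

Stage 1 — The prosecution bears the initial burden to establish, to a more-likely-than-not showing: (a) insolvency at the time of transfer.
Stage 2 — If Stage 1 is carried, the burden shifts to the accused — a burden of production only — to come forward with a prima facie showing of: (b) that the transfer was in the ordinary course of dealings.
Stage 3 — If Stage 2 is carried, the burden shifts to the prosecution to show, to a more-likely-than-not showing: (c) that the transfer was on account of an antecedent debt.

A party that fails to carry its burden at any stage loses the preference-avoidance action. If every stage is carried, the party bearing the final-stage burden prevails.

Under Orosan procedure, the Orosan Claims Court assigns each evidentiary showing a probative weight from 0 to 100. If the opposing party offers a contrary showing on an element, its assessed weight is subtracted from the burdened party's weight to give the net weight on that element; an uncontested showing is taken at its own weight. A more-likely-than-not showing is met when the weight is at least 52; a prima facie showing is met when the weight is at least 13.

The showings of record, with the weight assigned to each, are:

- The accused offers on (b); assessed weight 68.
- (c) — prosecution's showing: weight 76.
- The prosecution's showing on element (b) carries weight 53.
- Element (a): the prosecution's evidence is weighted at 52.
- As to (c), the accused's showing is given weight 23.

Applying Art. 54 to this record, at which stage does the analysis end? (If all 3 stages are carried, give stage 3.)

Stage 1 — burden on prosecution; standard: a more-likely-than-not showing (weight is at least 52).
    (a): 52 ≥ 52 [met]
  Stage 1 carried; the burden shifts to the accused.
Stage 2 — burden on accused; standard: a prima facie showing (weight is at least 13).
    (b): 68 − 53 = 15 ≥ 13 [met]
  All elements met. The burden passes to the prosecution.
Stage 3 — burden on prosecution; standard: a more-likely-than-not showing (weight is at least 52).
    (c): 76 − 23 = 53 ≥ 52 [met]
  The prosecution carries the last stage.
With every stage satisfied, the prosecution prevails.

stage 3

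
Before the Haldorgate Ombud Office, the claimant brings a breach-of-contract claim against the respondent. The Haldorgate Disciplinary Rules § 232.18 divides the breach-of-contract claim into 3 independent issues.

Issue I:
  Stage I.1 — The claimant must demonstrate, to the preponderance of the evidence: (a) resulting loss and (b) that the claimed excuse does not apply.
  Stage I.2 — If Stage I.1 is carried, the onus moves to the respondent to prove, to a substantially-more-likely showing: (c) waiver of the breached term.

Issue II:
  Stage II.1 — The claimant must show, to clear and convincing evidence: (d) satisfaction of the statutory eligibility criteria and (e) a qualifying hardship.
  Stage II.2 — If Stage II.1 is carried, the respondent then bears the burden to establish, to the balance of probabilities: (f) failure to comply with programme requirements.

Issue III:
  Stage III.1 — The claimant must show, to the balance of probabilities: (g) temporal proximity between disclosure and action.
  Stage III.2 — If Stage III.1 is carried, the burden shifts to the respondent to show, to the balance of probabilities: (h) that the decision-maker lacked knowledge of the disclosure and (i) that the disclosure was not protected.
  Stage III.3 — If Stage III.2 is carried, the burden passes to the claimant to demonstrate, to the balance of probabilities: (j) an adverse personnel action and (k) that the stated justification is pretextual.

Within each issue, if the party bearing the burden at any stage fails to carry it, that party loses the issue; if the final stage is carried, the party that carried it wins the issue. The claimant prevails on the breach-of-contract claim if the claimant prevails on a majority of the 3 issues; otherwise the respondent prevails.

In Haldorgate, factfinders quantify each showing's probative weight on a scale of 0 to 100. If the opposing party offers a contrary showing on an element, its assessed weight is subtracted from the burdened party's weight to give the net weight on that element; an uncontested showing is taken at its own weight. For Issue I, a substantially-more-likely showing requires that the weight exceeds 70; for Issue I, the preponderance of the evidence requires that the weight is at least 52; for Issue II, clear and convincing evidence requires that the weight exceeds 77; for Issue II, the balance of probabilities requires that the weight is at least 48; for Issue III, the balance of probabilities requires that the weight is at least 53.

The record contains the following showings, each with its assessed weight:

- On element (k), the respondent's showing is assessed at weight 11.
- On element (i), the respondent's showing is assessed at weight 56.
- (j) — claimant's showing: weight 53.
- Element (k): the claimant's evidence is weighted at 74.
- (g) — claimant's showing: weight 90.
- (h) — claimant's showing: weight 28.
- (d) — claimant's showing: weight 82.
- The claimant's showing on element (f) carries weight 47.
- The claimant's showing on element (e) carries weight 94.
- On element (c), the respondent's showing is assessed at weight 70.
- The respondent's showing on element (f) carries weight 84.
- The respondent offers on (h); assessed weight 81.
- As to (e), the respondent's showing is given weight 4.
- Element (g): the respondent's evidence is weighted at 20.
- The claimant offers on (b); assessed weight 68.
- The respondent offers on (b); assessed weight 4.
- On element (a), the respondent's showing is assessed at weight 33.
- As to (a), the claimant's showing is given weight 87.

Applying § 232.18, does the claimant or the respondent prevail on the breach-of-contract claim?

claimant

— Issue I —
Stage I.1 (claimant, the preponderance of the evidence, weight is at least 52): (a) net 87−33=54 ≥ 52 — meets; (b) net 68−4=64 ≥ 52 — meets.
  Stage I.1 is satisfied; the onus moves to the respondent.
Stage I.2 (respondent, a substantially-more-likely showing, weight exceeds 70): (c) 70 ≤ 70 — fails.
  The respondent does not carry Stage I.2.
The claimant prevails on this issue.
— Issue II —
Stage II.1 (claimant, clear and convincing evidence, weight exceeds 77): (d) 82 > 77 — meets; (e) net 94−4=90 > 77 — meets.
  Stage II.1 carried; the burden shifts to the respondent.
Stage II.2 (respondent, the balance of probabilities, weight is at least 48): (f) net 84−47=37 < 48 — fails.
  Not every element is met, so the respondent fails to carry Stage II.2.
The analysis ends at Stage II.2; the claimant prevails on this issue.
— Issue III —
Stage III.1 (claimant, the balance of probabilities, weight is at least 53): (g) net 90−20=70 ≥ 53 — meets.
  Stage III.1 carried; the burden shifts to the respondent.
Stage III.2 (respondent, the balance of probabilities, weight is at least 53): (h) net 81−28=53 ≥ 53 — meets; (i) 56 ≥ 53 — meets.
  All elements met. The burden passes to the claimant.
Stage III.3 (claimant, the balance of probabilities, weight is at least 53): (j) 53 ≥ 53 — meets; (k) net 74−11=63 ≥ 53 — meets.
  Stage III.3 carried; the final stage is satisfied.
With every stage satisfied, the claimant prevails on this issue.
Per-issue: Issue I → claimant; Issue II → claimant; Issue III → claimant. The claimant must prevail on a majority of issues; overall, the claimant prevails.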